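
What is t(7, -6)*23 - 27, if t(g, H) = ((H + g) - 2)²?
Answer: -4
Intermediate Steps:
t(g, H) = (-2 + H + g)²
t(7, -6)*23 - 27 = (-2 - 6 + 7)²*23 - 27 = (-1)²*23 - 27 = 1*23 - 27 = 23 - 27 = -4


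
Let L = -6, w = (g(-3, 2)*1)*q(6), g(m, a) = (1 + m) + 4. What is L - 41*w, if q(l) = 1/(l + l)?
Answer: -77/6 ≈ -12.833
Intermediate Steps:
g(m, a) = 5 + m
q(l) = 1/(2*l)
w = 1/6 (w = ((5 - 3)*1)*((1/2)/6) = (2*1)*((1/2)*(1/6)) = 2*(1/12) = 1/6 ≈ 0.16667)
L - 41*w = -6 - 41*1/6 = -6 - 41/6 = -77/6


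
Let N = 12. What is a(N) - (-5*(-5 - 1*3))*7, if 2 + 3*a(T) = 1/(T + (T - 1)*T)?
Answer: -121247/432 ≈ -280.66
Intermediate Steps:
a(T) = -2/3 + 1/(3*(T + T*(-1 + T))) (a(T) = -2/3 + 1/(3*(T + (T - 1)*T)) = -2/3 + 1/(3*(T + (-1 + T)*T)) = -2/3 + 1/(3*(T + T*(-1 + T))))
a(N) - (-5*(-5 - 1*3))*7 = (-2/3 + (1/3)/12**2) - (-5*(-5 - 1*3))*7 = (-2/3 + (1/3)*(1/144)) - (-5*(-5 - 3))*7 = (-2/3 + 1/432) - (-5*(-8))*7 = -287/432 - 40*7 = -287/432 - 1*280 = -287/432 - 280 = -121247/432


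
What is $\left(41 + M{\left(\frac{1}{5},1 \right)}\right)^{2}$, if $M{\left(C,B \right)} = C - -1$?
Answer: $\frac{44521}{25} \approx 1780.8$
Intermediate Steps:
$M{\left(C,B \right)} = 1 + C$ ($M{\left(C,B \right)} = C + 1 = 1 + C$)
$\left(41 + M{\left(\frac{1}{5},1 \right)}\right)^{2} = \left(41 + \left(1 + \frac{1}{5}\right)\right)^{2} = \left(41 + \frac{6}{5}\right)^{2} = \left(\frac{211}{5}\right)^{2} = \frac{44521}{25}$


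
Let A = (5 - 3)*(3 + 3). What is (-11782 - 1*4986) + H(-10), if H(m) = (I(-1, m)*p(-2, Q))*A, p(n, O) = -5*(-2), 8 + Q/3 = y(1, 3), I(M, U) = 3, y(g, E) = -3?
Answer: -16408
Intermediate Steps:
A = 12 (A = 2*6 = 12)
Q = -33 (Q = -24 + 3*(-3) = -24 - 9 = -33)
p(n, O) = 10
H(m) = 360 (H(m) = (3*10)*12 = 30*12 = 360)
(-11782 - 1*4986) + H(-10) = (-11782 - 1*4986) + 360 = (-11782 - 4986) + 360 = -16768 + 360 = -16408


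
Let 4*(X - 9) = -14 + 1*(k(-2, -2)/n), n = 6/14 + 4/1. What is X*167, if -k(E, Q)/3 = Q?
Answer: 30227/31 ≈ 975.06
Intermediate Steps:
k(E, Q) = -3*Q
n = 31/7 (n = 6*(1/14) + 4*1 = 3/7 + 4 = 31/7 ≈ 4.4286)
X = 181/31 (X = 9 + (-14 + 1*((-3*(-2))/(31/7)))/4 = 9 + (-14 + 1*(6*(7/31)))/4 = 9 + (-14 + 1*(42/31))/4 = 9 + (-14 + 42/31)/4 = 9 + (¼)*(-392/31) = 9 - 98/31 = 181/31 ≈ 5.8387)
X*167 = (181/31)*167 = 30227/31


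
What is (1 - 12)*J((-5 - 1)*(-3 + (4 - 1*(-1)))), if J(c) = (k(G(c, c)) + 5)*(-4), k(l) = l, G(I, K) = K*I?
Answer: 6556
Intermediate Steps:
G(I, K) = I*K
J(c) = -20 - 4*c² (J(c) = (c*c + 5)*(-4) = (c² + 5)*(-4) = (5 + c²)*(-4) = -20 - 4*c²)
(1 - 12)*J((-5 - 1)*(-3 + (4 - 1*(-1)))) = (1 - 12)*(-20 - 4*(-5 - 1)²*(-3 + (4 - 1*(-1)))²) = -11*(-20 - 4*36*(-3 + (4 + 1))²) = -11*(-20 - 4*36*(-3 + 5)²) = -11*(-20 - 4*(-6*2)²) = -11*(-20 - 4*(-12)²) = -11*(-20 - 4*144) = -11*(-20 - 576) = -11*(-596) = 6556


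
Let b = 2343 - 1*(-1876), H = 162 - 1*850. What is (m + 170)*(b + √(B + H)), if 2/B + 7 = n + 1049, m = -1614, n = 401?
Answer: -6092236 - 1444*I*√1432584426/1443 ≈ -6.0922e+6 - 37876.0*I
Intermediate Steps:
B = 2/1443 (B = 2/(-7 + (401 + 1049)) = 2/(-7 + 1450) = 2/1443 ≈ 0.0013860)
H = -688 (H = 162 - 850 = -688)
b = 4219 (b = 2343 + 1876 = 4219)
(m + 170)*(b + √(B + H)) = (-1614 + 170)*(4219 + √(2/1443 - 688)) = -1444*(4219 + √(-992782/1443)) = -1444*(4219 + I*√1432584426/1443) = -6092236 - 1444*I*√1432584426/1443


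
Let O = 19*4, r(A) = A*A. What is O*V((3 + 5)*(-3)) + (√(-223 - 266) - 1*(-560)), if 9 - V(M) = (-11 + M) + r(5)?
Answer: 2004 + I*√489 ≈ 2004.0 + 22.113*I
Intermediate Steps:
r(A) = A²
V(M) = -5 - M (V(M) = 9 - ((-11 + M) + 5²) = 9 - ((-11 + M) + 25) = 9 - (14 + M) = 9 + (-14 - M) = -5 - M)
O = 76
O*V((3 + 5)*(-3)) + (√(-223 - 266) - 1*(-560)) = 76*(-5 - (3 + 5)*(-3)) + (√(-223 - 266) - 1*(-560)) = 76*(-5 - 8*(-3)) + (√(-489) + 560) = 76*(-5 - 1*(-24)) + (I*√489 + 560) = 76*(-5 + 24) + (560 + I*√489) = 76*19 + (560 + I*√489) = 1444 + (560 + I*√489) = 2004 + I*√489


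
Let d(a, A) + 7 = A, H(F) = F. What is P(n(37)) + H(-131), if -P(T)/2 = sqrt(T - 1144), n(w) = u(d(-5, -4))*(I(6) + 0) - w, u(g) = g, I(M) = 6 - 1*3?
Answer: -131 - 2*I*sqrt(1214) ≈ -131.0 - 69.685*I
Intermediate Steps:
d(a, A) = -7 + A
I(M) = 3 (I(M) = 6 - 3 = 3)
n(w) = -33 - w (n(w) = (-7 - 4)*(3 + 0) - w = -11*3 - w = -33 - w)
P(T) = -2*sqrt(-1144 + T) (P(T) = -2*sqrt(T - 1144) = -2*sqrt(-1144 + T))
P(n(37)) + H(-131) = -2*sqrt(-1144 + (-33 - 1*37)) - 131 = -2*sqrt(-1144 + (-33 - 37)) - 131 = -2*sqrt(-1144 - 70) - 131 = -2*I*sqrt(1214) - 131 = -131 - 2*I*sqrt(1214)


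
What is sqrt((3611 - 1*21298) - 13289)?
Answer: 176*I ≈ 176.0*I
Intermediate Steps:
sqrt((3611 - 1*21298) - 13289) = sqrt((3611 - 21298) - 13289) = sqrt(-17687 - 13289) = sqrt(-30976) = 176*I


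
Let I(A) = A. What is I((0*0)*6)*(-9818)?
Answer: 0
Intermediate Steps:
I((0*0)*6)*(-9818) = ((0*0)*6)*(-9818) = (0*6)*(-9818) = 0*(-9818) = 0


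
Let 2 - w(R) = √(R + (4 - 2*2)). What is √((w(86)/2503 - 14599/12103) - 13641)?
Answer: √(-1511853000591740 - 44275567*√86)/332899 ≈ 116.8*I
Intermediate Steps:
w(R) = 2 - √R (w(R) = 2 - √(R + (4 - 2*2)) = 2 - √(R + (4 - 4)) = 2 - √(R + 0) = 2 - √R)
√((w(86)/2503 - 14599/12103) - 13641) = √(((2 - √86)/2503 - 14599/12103) - 13641) = √(((2 - √86)*(1/2503) - 14599*1/12103) - 13641) = √(((2/2503 - √86/2503) - 1123/931) - 13641) = √((-2809007/2330293 - √86/2503) - 13641) = √(-31790335820/2330293 - √86/2503)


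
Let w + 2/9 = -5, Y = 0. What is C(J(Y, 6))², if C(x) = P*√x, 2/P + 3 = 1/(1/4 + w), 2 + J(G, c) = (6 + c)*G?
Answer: -256328/328329 ≈ -0.78070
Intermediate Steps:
w = -47/9 (w = -2/9 - 5 = -47/9 ≈ -5.2222)
J(G, c) = -2 + G*(6 + c) (J(G, c) = -2 + (6 + c)*G = -2 + G*(6 + c))
P = -358/573 (P = 2/(-3 + 1/(1/4 - 47/9)) = 2/(-3 + 1/(¼ - 47/9)) = 2/(-3 + 1/(-179/36)) = 2/(-3 - 36/179) = 2/(-573/179) = 2*(-179/573) = -358/573 ≈ -0.62478)
C(x) = -358*√x/573
C(J(Y, 6))² = (-358*√(-2 + 6*0 + 0*6)/573)² = (-358*√(-2 + 0 + 0)/573)² = (-358*I*√2/573)² = -256328/328329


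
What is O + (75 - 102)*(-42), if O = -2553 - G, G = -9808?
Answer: 8389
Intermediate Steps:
O = 7255 (O = -2553 - 1*(-9808) = -2553 + 9808 = 7255)
O + (75 - 102)*(-42) = 7255 + (75 - 102)*(-42) = 7255 - 27*(-42) = 7255 + 1134 = 8389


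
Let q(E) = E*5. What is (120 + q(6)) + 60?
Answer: 210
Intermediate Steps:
q(E) = 5*E
(120 + q(6)) + 60 = (120 + 5*6) + 60 = (120 + 30) + 60 = 150 + 60 = 210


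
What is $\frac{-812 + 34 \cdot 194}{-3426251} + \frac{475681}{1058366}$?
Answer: $\frac{1623680912987}{3626227565866} \approx 0.44776$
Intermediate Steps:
$\frac{-812 + 34 \cdot 194}{-3426251} + \frac{475681}{1058366} = \left(-812 + 6596\right) \left(- \frac{1}{3426251}\right) + 475681 \cdot \frac{1}{1058366} = 5784 \left(- \frac{1}{3426251}\right) + \frac{475681}{1058366} = - \frac{5784}{3426251} + \frac{475681}{1058366} = \frac{1623680912987}{3626227565866}$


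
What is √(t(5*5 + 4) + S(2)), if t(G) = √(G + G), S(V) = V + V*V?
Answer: √(6 + √58) ≈ 3.6900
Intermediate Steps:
S(V) = V + V²
t(G) = √2*√G (t(G) = √(2*G) = √2*√G)
√(t(5*5 + 4) + S(2)) = √(√2*√(5*5 + 4) + 2*(1 + 2)) = √(√2*√(25 + 4) + 2*3) = √(√2*√29 + 6) = √(√58 + 6) = √(6 + √58)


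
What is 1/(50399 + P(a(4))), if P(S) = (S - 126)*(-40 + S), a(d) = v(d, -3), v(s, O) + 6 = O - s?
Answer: 1/57766 ≈ 1.7311e-5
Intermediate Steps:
v(s, O) = -6 + O - s (v(s, O) = -6 + (O - s) = -6 + O - s)
a(d) = -9 - d (a(d) = -6 - 3 - d = -9 - d)
P(S) = (-126 + S)*(-40 + S)
1/(50399 + P(a(4))) = 1/(50399 + (5040 + (-9 - 1*4)**2 - 166*(-9 - 1*4))) = 1/(50399 + (5040 + (-9 - 4)**2 - 166*(-9 - 4))) = 1/(50399 + (5040 + (-13)**2 - 166*(-13))) = 1/(50399 + (5040 + 169 + 2158)) = 1/(50399 + 7367) = 1/57766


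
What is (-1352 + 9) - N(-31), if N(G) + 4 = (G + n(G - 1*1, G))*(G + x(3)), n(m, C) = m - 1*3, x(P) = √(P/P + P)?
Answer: -3253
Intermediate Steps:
x(P) = √(1 + P)
n(m, C) = -3 + m (n(m, C) = m - 3 = -3 + m)
N(G) = -4 + (-4 + 2*G)*(2 + G) (N(G) = -4 + (G + (-3 + (G - 1*1)))*(G + √(1 + 3)) = -4 + (G + (-3 + (G - 1)))*(G + √4) = -4 + (G + (-3 + (-1 + G)))*(G + 2) = -4 + (G + (-4 + G))*(2 + G) = -4 + (-4 + 2*G)*(2 + G))
(-1352 + 9) - N(-31) = (-1352 + 9) - (-12 + 2*(-31)²) = -1343 - (-12 + 2*961) = -1343 - (-12 + 1922) = -1343 - 1*1910 = -1343 - 1910 = -3253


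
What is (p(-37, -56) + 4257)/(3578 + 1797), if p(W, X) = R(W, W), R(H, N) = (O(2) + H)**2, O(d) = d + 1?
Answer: 5413/5375 ≈ 1.0071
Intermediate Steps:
O(d) = 1 + d
R(H, N) = (3 + H)**2 (R(H, N) = ((1 + 2) + H)**2 = (3 + H)**2)
p(W, X) = (3 + W)**2
(p(-37, -56) + 4257)/(3578 + 1797) = ((3 - 37)**2 + 4257)/(3578 + 1797) = ((-34)**2 + 4257)/5375 = (1156 + 4257)*(1/5375) = 5413*(1/5375) = 5413/5375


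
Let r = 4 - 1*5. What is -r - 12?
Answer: -11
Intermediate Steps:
r = -1 (r = 4 - 5 = -1)
-r - 12 = -1*(-1) - 12 = 1 - 12 = -11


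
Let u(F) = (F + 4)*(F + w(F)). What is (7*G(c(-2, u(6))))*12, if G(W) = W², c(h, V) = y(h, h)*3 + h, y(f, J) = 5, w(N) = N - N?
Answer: 14196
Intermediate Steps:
w(N) = 0
u(F) = F*(4 + F) (u(F) = (F + 4)*(F + 0) = (4 + F)*F = F*(4 + F))
c(h, V) = 15 + h (c(h, V) = 5*3 + h = 15 + h)
(7*G(c(-2, u(6))))*12 = (7*(15 - 2)²)*12 = (7*13²)*12 = (7*169)*12 = 1183*12 = 14196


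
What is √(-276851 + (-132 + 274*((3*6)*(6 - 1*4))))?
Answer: I*√267119 ≈ 516.84*I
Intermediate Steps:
√(-276851 + (-132 + 274*((3*6)*(6 - 1*4)))) = √(-276851 + (-132 + 274*(18*(6 - 4)))) = √(-276851 + (-132 + 274*(18*2))) = √(-276851 + (-132 + 274*36)) = √(-276851 + (-132 + 9864)) = √(-276851 + 9732) = √(-267119) = I*√267119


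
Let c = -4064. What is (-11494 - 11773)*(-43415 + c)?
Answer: 1104693893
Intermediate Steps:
(-11494 - 11773)*(-43415 + c) = (-11494 - 11773)*(-43415 - 4064) = -23267*(-47479) = 1104693893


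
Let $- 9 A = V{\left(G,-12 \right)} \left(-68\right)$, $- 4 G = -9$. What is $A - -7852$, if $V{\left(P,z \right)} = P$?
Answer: $7869$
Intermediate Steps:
$G = \frac{9}{4}$ ($G = \left(- \frac{1}{4}\right) \left(-9\right) = \frac{9}{4} \approx 2.25$)
$A = 17$ ($A = - \frac{\frac{9}{4} \left(-68\right)}{9} = \left(- \frac{1}{9}\right) \left(-153\right) = 17$)
$A - -7852 = 17 - -7852 = 17 + 7852 = 7869$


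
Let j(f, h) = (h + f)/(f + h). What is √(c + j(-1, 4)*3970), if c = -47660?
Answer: I*√43690 ≈ 209.02*I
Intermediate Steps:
j(f, h) = 1 (j(f, h) = (f + h)/(f + h) = 1)
√(c + j(-1, 4)*3970) = √(-47660 + 1*3970) = √(-47660 + 3970) = √(-43690) = I*√43690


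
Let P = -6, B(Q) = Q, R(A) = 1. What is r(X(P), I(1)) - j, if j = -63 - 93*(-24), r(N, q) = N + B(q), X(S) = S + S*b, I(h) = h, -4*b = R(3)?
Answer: -4345/2 ≈ -2172.5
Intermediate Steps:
b = -¼ (b = -¼*1 = -¼ ≈ -0.25000)
X(S) = 3*S/4 (X(S) = S + S*(-¼) = S - S/4 = 3*S/4)
r(N, q) = N + q
j = 2169 (j = -63 + 2232 = 2169)
r(X(P), I(1)) - j = ((¾)*(-6) + 1) - 1*2169 = (-9/2 + 1) - 2169 = -7/2 - 2169 = -4345/2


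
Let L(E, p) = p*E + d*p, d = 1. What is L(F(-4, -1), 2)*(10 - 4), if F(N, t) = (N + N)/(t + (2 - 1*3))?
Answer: 60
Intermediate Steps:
F(N, t) = 2*N/(-1 + t) (F(N, t) = (2*N)/(t + (2 - 3)) = (2*N)/(t - 1) = (2*N)/(-1 + t) = 2*N/(-1 + t))
L(E, p) = p + E*p (L(E, p) = p*E + 1*p = E*p + p = p + E*p)
L(F(-4, -1), 2)*(10 - 4) = (2*(1 + 2*(-4)/(-1 - 1)))*(10 - 4) = (2*(1 + 2*(-4)/(-2)))*6 = (2*(1 + 2*(-4)*(-½)))*6 = (2*(1 + 4))*6 = (2*5)*6 = 10*6 = 60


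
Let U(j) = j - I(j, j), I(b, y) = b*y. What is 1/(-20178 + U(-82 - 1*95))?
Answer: -1/51684 ≈ -1.9348e-5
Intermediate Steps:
U(j) = j - j² (U(j) = j - j*j = j - j²)
1/(-20178 + U(-82 - 1*95)) = 1/(-20178 + (-82 - 1*95)*(1 - (-82 - 1*95))) = 1/(-20178 + (-82 - 95)*(1 - (-82 - 95))) = 1/(-20178 - 177*(1 - 1*(-177))) = 1/(-20178 - 177*(1 + 177)) = 1/(-20178 - 177*178) = 1/(-20178 - 31506) = 1/(-51684) = -1/51684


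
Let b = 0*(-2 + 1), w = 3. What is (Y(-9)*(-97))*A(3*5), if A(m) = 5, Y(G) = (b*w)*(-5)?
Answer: 0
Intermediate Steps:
b = 0 (b = 0*(-1) = 0)
Y(G) = 0 (Y(G) = (0*3)*(-5) = 0*(-5) = 0)
(Y(-9)*(-97))*A(3*5) = (0*(-97))*5 = 0*5 = 0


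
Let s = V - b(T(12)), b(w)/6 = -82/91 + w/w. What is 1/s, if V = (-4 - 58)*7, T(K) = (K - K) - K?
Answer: -91/39548 ≈ -0.0023010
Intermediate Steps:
T(K) = -K (T(K) = 0 - K = -K)
V = -434 (V = -62*7 = -434)
b(w) = 54/91 (b(w) = 6*(-82/91 + w/w) = 6*(-82*1/91 + 1) = 6*(-82/91 + 1) = 6*(9/91) = 54/91)
s = -39548/91 (s = -434 - 1*54/91 = -434 - 54/91 = -39548/91 ≈ -434.59)
1/s = 1/(-39548/91) = -91/39548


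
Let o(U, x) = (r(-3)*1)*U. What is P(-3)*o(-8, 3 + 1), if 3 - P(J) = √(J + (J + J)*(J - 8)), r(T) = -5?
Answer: 120 - 120*√7 ≈ -197.49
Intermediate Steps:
o(U, x) = -5*U (o(U, x) = (-5*1)*U = -5*U)
P(J) = 3 - √(J + 2*J*(-8 + J)) (P(J) = 3 - √(J + (J + J)*(J - 8)) = 3 - √(J + (2*J)*(-8 + J)) = 3 - √(J + 2*J*(-8 + J)))
P(-3)*o(-8, 3 + 1) = (3 - √(-3*(-15 + 2*(-3))))*(-5*(-8)) = (3 - √(-3*(-15 - 6)))*40 = (3 - √(-3*(-21)))*40 = (3 - √63)*40 = (3 - 3*√7)*40 = 120 - 120*√7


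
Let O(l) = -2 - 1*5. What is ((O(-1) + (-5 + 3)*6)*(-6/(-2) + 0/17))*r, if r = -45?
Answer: 2565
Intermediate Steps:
O(l) = -7 (O(l) = -2 - 5 = -7)
((O(-1) + (-5 + 3)*6)*(-6/(-2) + 0/17))*r = ((-7 + (-5 + 3)*6)*(-6/(-2) + 0/17))*(-45) = ((-7 - 2*6)*(-6*(-½) + 0*(1/17)))*(-45) = ((-7 - 12)*(3 + 0))*(-45) = -19*3*(-45) = -57*(-45) = 2565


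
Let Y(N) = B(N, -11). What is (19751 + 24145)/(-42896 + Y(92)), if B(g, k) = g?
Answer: -3658/3567 ≈ -1.0255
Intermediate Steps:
Y(N) = N
(19751 + 24145)/(-42896 + Y(92)) = (19751 + 24145)/(-42896 + 92) = 43896/(-42804) = 43896*(-1/42804) = -3658/3567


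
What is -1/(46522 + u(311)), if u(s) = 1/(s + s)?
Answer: -622/28936685 ≈ -2.1495e-5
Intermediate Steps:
u(s) = 1/(2*s)
-1/(46522 + u(311)) = -1/(46522 + (1/2)/311) = -1/(46522 + (1/2)*(1/311)) = -1/(46522 + 1/622) = -1/28936685/622 = -1*622/28936685 = -622/28936685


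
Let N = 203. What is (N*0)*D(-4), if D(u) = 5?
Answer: 0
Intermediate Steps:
(N*0)*D(-4) = (203*0)*5 = 0*5 = 0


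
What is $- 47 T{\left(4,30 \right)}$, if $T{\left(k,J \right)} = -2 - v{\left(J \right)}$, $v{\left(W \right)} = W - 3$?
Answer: $1363$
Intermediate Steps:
$v{\left(W \right)} = -3 + W$
$T{\left(k,J \right)} = 1 - J$ ($T{\left(k,J \right)} = -2 - \left(-3 + J\right) = 1 - J$)
$- 47 T{\left(4,30 \right)} = - 47 \left(1 - 30\right) = \left(-47\right) \left(-29\right) = 1363$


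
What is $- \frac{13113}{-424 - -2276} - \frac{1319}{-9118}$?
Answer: $- \frac{58560773}{8443268} \approx -6.9358$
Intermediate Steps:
$- \frac{13113}{-424 - -2276} - \frac{1319}{-9118} = - \frac{13113}{-424 + 2276} - - \frac{1319}{9118} = - \frac{13113}{1852} + \frac{1319}{9118} = - \frac{58560773}{8443268}$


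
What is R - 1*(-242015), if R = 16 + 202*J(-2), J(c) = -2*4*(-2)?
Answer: 245263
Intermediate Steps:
J(c) = 16 (J(c) = -8*(-2) = 16)
R = 3248 (R = 16 + 202*16 = 16 + 3232 = 3248)
R - 1*(-242015) = 3248 - 1*(-242015) = 3248 + 242015 = 245263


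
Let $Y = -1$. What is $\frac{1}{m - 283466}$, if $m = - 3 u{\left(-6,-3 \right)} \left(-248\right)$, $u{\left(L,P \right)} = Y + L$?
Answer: $- \frac{1}{288674} \approx -3.4641 \cdot 10^{-6}$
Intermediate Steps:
$u{\left(L,P \right)} = -1 + L$
$m = -5208$ ($m = - 3 \left(-1 - 6\right) \left(-248\right) = \left(-3\right) \left(-7\right) \left(-248\right) = 21 \left(-248\right) = -5208$)
$\frac{1}{m - 283466} = \frac{1}{-5208 - 283466} = \frac{1}{-288674} = - \frac{1}{288674}$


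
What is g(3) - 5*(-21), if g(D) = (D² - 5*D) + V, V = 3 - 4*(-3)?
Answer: 114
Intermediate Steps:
V = 15 (V = 3 + 12 = 15)
g(D) = 15 + D² - 5*D (g(D) = (D² - 5*D) + 15 = 15 + D² - 5*D)
g(3) - 5*(-21) = (15 + 3² - 5*3) - 5*(-21) = (15 + 9 - 15) + 105 = 9 + 105 = 114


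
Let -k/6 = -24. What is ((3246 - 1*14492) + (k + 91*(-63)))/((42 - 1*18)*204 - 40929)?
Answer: 16835/36033 ≈ 0.46721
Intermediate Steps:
k = 144 (k = -6*(-24) = 144)
((3246 - 1*14492) + (k + 91*(-63)))/((42 - 1*18)*204 - 40929) = ((3246 - 1*14492) + (144 + 91*(-63)))/((42 - 1*18)*204 - 40929) = ((3246 - 14492) + (144 - 5733))/((42 - 18)*204 - 40929) = (-11246 - 5589)/(24*204 - 40929) = -16835/(4896 - 40929) = -16835/(-36033) = -16835*(-1/36033) = 16835/36033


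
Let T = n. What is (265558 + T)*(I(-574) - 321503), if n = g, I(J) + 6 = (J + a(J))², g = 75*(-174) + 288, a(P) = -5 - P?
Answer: -81269869264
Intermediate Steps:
g = -12762 (g = -13050 + 288 = -12762)
I(J) = 19 (I(J) = -6 + (J + (-5 - J))² = -6 + (-5)² = -6 + 25 = 19)
n = -12762
T = -12762
(265558 + T)*(I(-574) - 321503) = (265558 - 12762)*(19 - 321503) = 252796*(-321484) = -81269869264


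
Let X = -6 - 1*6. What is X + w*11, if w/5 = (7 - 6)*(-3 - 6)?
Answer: -507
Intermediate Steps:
w = -45 (w = 5*((7 - 6)*(-3 - 6)) = 5*(1*(-9)) = 5*(-9) = -45)
X = -12 (X = -6 - 6 = -12)
X + w*11 = -12 - 45*11 = -12 - 495 = -507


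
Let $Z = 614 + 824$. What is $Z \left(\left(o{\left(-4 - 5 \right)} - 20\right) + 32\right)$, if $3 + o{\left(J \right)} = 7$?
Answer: $23008$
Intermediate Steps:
$Z = 1438$
$o{\left(J \right)} = 4$ ($o{\left(J \right)} = -3 + 7 = 4$)
$Z \left(\left(o{\left(-4 - 5 \right)} - 20\right) + 32\right) = 1438 \left(\left(4 - 20\right) + 32\right) = 1438 \left(-16 + 32\right) = 1438 \cdot 16 = 23008$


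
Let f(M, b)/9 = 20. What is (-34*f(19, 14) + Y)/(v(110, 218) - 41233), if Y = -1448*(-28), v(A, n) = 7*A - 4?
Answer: -34424/40467 ≈ -0.85067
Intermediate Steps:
f(M, b) = 180 (f(M, b) = 9*20 = 180)
v(A, n) = -4 + 7*A
Y = 40544
(-34*f(19, 14) + Y)/(v(110, 218) - 41233) = (-34*180 + 40544)/((-4 + 7*110) - 41233) = (-6120 + 40544)/((-4 + 770) - 41233) = 34424/(766 - 41233) = 34424/(-40467) = 34424*(-1/40467) = -34424/40467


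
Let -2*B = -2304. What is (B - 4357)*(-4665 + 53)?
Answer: 14781460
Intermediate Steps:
B = 1152 (B = -1/2*(-2304) = 1152)
(B - 4357)*(-4665 + 53) = (1152 - 4357)*(-4665 + 53) = -3205*(-4612) = 14781460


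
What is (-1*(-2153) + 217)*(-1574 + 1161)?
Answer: -978810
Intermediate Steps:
(-1*(-2153) + 217)*(-1574 + 1161) = (2153 + 217)*(-413) = 2370*(-413) = -978810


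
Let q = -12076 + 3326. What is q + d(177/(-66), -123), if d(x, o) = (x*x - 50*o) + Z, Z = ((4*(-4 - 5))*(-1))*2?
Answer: -1220071/484 ≈ -2520.8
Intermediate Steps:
Z = 72 (Z = ((4*(-9))*(-1))*2 = -36*(-1)*2 = 36*2 = 72)
d(x, o) = 72 + x² - 50*o (d(x, o) = (x*x - 50*o) + 72 = (x² - 50*o) + 72 = 72 + x² - 50*o)
q = -8750
q + d(177/(-66), -123) = -8750 + (72 + (177/(-66))² - 50*(-123)) = -8750 + (72 + (177*(-1/66))² + 6150) = -8750 + (72 + (-59/22)² + 6150) = -8750 + (72 + 3481/484 + 6150) = -8750 + 3014929/484 = -1220071/484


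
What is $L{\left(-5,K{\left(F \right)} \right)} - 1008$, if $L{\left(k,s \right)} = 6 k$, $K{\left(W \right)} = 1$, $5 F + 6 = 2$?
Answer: $-1038$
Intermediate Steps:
$F = - \frac{4}{5}$ ($F = - \frac{6}{5} + \frac{1}{5} \cdot 2 = - \frac{6}{5} + \frac{2}{5} = - \frac{4}{5} \approx -0.8$)
$L{\left(-5,K{\left(F \right)} \right)} - 1008 = 6 \left(-5\right) - 1008 = -30 - 1008 = -1038$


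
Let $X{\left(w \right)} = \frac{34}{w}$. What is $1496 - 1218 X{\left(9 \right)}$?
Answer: $- \frac{9316}{3} \approx -3105.3$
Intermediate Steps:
$1496 - 1218 X{\left(9 \right)} = 1496 - 1218 \cdot \frac{34}{9} = 1496 - 1218 \cdot 34 \cdot \frac{1}{9} = 1496 - \frac{13804}{3} = - \frac{9316}{3}$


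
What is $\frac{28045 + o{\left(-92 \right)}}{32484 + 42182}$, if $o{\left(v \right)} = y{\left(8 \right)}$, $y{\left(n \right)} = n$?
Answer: $\frac{28053}{74666} \approx 0.37571$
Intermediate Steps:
$o{\left(v \right)} = 8$
$\frac{28045 + o{\left(-92 \right)}}{32484 + 42182} = \frac{28045 + 8}{32484 + 42182} = \frac{28053}{74666}$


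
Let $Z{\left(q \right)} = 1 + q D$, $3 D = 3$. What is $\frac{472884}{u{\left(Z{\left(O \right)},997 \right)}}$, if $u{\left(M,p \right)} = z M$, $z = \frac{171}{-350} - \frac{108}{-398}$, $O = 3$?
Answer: $- \frac{2744697550}{5043} \approx -5.4426 \cdot 10^{5}$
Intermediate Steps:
$D = 1$ ($D = \frac{1}{3} \cdot 3 = 1$)
$z = - \frac{15129}{69650}$ ($z = 171 \left(- \frac{1}{350}\right) - - \frac{54}{199} = - \frac{171}{350} + \frac{54}{199} = - \frac{15129}{69650} \approx -0.21721$)
$Z{\left(q \right)} = 1 + q$ ($Z{\left(q \right)} = 1 + q 1 = 1 + q$)
$u{\left(M,p \right)} = - \frac{15129 M}{69650}$
$\frac{472884}{u{\left(Z{\left(O \right)},997 \right)}} = \frac{472884}{\left(- \frac{15129}{69650}\right) \left(1 + 3\right)} = \frac{472884}{\left(- \frac{15129}{69650}\right) 4} = \frac{472884}{- \frac{30258}{34825}} = 472884 \left(- \frac{34825}{30258}\right) = - \frac{2744697550}{5043}$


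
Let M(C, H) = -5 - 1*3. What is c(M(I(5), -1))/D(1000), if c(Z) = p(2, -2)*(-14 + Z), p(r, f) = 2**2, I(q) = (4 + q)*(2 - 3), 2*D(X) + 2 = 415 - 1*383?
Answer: -88/15 ≈ -5.8667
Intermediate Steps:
D(X) = 15 (D(X) = -1 + (415 - 1*383)/2 = -1 + (415 - 383)/2 = -1 + (1/2)*32 = -1 + 16 = 15)
I(q) = -4 - q (I(q) = (4 + q)*(-1) = -4 - q)
M(C, H) = -8 (M(C, H) = -5 - 3 = -8)
p(r, f) = 4
c(Z) = -56 + 4*Z (c(Z) = 4*(-14 + Z) = -56 + 4*Z)
c(M(I(5), -1))/D(1000) = (-56 + 4*(-8))/15 = (-56 - 32)*(1/15) = -88*1/15 = -88/15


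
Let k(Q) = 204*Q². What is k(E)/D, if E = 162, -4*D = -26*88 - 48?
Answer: 669222/73 ≈ 9167.4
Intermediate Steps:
D = 584 (D = -(-26*88 - 48)/4 = -(-2288 - 48)/4 = -¼*(-2336) = 584)
k(E)/D = (204*162²)/584 = (204*26244)*(1/584) = 5353776*(1/584) = 669222/73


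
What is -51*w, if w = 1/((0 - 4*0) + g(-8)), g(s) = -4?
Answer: 51/4 ≈ 12.750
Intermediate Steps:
w = -¼ (w = 1/((0 - 4*0) - 4) = 1/((0 + 0) - 4) = 1/(0 - 4) = 1/(-4) = -¼ ≈ -0.25000)
-51*w = -51*(-¼) = 51/4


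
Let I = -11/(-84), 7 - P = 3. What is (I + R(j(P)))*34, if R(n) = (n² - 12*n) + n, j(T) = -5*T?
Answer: 885547/42 ≈ 21084.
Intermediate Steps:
P = 4 (P = 7 - 1*3 = 7 - 3 = 4)
R(n) = n² - 11*n
I = 11/84 (I = -11*(-1/84) = 11/84 ≈ 0.13095)
(I + R(j(P)))*34 = (11/84 + (-5*4)*(-11 - 5*4))*34 = (11/84 - 20*(-11 - 20))*34 = (11/84 - 20*(-31))*34 = (11/84 + 620)*34 = (52091/84)*34 = 885547/42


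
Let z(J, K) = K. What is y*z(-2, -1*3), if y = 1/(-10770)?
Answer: 1/3590 ≈ 0.00027855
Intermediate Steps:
y = -1/10770 ≈ -9.2851e-5
y*z(-2, -1*3) = -(-1)*3/10770 = -1/10770*(-3) = 1/3590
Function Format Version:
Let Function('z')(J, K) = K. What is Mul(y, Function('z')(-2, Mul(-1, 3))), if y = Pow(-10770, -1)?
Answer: Rational(1, 3590) ≈ 0.00027855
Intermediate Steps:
y = Rational(-1, 10770) ≈ -9.2851e-5
Mul(y, Function('z')(-2, Mul(-1, 3))) = Mul(Rational(-1, 10770), Mul(-1, 3)) = Mul(Rational(-1, 10770), -3) = Rational(1, 3590)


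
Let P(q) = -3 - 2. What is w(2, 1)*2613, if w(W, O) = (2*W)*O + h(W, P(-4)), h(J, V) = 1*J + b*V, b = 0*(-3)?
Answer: 15678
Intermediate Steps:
b = 0
P(q) = -5
h(J, V) = J (h(J, V) = 1*J + 0*V = J + 0 = J)
w(W, O) = W + 2*O*W (w(W, O) = (2*W)*O + W = 2*O*W + W = W + 2*O*W)
w(2, 1)*2613 = (2*(1 + 2*1))*2613 = (2*(1 + 2))*2613 = (2*3)*2613 = 6*2613 = 15678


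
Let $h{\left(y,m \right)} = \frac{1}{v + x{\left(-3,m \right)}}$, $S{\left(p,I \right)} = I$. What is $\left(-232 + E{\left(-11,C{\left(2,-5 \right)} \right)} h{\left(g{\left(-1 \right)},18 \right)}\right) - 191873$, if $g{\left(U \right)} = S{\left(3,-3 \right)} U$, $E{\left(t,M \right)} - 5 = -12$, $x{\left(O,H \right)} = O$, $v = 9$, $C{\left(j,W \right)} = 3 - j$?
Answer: $- \frac{1152637}{6} \approx -1.9211 \cdot 10^{5}$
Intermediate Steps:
$E{\left(t,M \right)} = -7$ ($E{\left(t,M \right)} = 5 - 12 = -7$)
$g{\left(U \right)} = - 3 U$
$h{\left(y,m \right)} = \frac{1}{6}$ ($h{\left(y,m \right)} = \frac{1}{9 - 3} = \frac{1}{6}$)
$\left(-232 + E{\left(-11,C{\left(2,-5 \right)} \right)} h{\left(g{\left(-1 \right)},18 \right)}\right) - 191873 = \left(-232 - \frac{7}{6}\right) - 191873 = - \frac{1399}{6} - 191873 = - \frac{1152637}{6}$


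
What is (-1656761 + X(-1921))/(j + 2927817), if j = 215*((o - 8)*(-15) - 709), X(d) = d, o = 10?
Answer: -829341/1384466 ≈ -0.59903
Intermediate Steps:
j = -158885 (j = 215*((10 - 8)*(-15) - 709) = 215*(2*(-15) - 709) = 215*(-30 - 709) = 215*(-739) = -158885)
(-1656761 + X(-1921))/(j + 2927817) = (-1656761 - 1921)/(-158885 + 2927817) = -1658682/2768932 = -1658682*1/2768932 = -829341/1384466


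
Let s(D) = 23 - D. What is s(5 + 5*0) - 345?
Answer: -327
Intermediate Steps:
s(5 + 5*0) - 345 = (23 - (5 + 5*0)) - 345 = (23 - (5 + 0)) - 345 = (23 - 1*5) - 345 = (23 - 5) - 345 = 18 - 345 = -327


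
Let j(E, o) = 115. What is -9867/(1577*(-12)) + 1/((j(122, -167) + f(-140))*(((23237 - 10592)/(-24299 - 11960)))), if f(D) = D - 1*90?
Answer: 5011503347/9172935900 ≈ 0.54634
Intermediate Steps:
f(D) = -90 + D (f(D) = D - 90 = -90 + D)
-9867/(1577*(-12)) + 1/((j(122, -167) + f(-140))*(((23237 - 10592)/(-24299 - 11960)))) = -9867/(1577*(-12)) + 1/((115 + (-90 - 140))*(((23237 - 10592)/(-24299 - 11960)))) = -9867/(-18924) + 1/((115 - 230)*((12645/(-36259)))) = -9867*(-1/18924) + 1/((-115)*((12645*(-1/36259)))) = 3289/6308 - 1/(115*(-12645/36259)) = 3289/6308 - 1/115*(-36259/12645) = 3289/6308 + 36259/1454175 = 5011503347/9172935900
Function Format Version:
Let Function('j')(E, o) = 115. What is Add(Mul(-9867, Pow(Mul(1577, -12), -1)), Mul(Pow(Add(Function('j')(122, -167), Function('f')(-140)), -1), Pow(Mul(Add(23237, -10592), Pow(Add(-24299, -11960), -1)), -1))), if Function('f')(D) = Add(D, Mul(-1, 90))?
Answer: Rational(5011503347, 9172935900) ≈ 0.54634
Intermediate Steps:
Function('f')(D) = Add(-90, D) (Function('f')(D) = Add(D, -90) = Add(-90, D))
Add(Mul(-9867, Pow(Mul(1577, -12), -1)), Mul(Pow(Add(Function('j')(122, -167), Function('f')(-140)), -1), Pow(Mul(Add(23237, -10592), Pow(Add(-24299, -11960), -1)), -1))) = Add(Mul(-9867, Pow(Mul(1577, -12), -1)), Mul(Pow(Add(115, Add(-90, -140)), -1), Pow(Mul(Add(23237, -10592), Pow(Add(-24299, -11960), -1)), -1))) = Add(Mul(-9867, Pow(-18924, -1)), Mul(Pow(Add(115, -230), -1), Pow(Mul(12645, Pow(-36259, -1)), -1))) = Add(Mul(-9867, Rational(-1, 18924)), Mul(Pow(-115, -1), Pow(Mul(12645, Rational(-1, 36259)), -1))) = Add(Rational(3289, 6308), Mul(Rational(-1, 115), Pow(Rational(-12645, 36259), -1))) = Add(Rational(3289, 6308), Mul(Rational(-1, 115), Rational(-36259, 12645))) = Add(Rational(3289, 6308), Rational(36259, 1454175)) = Rational(5011503347, 9172935900)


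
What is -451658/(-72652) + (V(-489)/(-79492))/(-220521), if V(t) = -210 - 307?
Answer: 1979352257594843/318391129795116 ≈ 6.2167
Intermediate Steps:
V(t) = -517
-451658/(-72652) + (V(-489)/(-79492))/(-220521) = -451658/(-72652) - 517/(-79492)/(-220521) = -451658*(-1/72652) - 517*(-1/79492)*(-1/220521) = 225829/36326 + (517/79492)*(-1/220521) = 225829/36326 - 517/17529655332 = 1979352257594843/318391129795116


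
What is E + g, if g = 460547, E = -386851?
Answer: 73696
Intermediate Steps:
E + g = -386851 + 460547 = 73696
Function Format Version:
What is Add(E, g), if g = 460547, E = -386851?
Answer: 73696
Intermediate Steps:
Add(E, g) = Add(-386851, 460547) = 73696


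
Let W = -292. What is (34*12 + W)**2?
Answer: 13456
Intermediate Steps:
(34*12 + W)**2 = (34*12 - 292)**2 = (408 - 292)**2 = 116**2 = 13456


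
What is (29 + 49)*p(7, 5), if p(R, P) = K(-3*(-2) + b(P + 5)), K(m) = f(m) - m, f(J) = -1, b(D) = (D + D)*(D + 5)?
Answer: -23946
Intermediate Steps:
b(D) = 2*D*(5 + D) (b(D) = (2*D)*(5 + D) = 2*D*(5 + D))
K(m) = -1 - m
p(R, P) = -7 - 2*(5 + P)*(10 + P) (p(R, P) = -1 - (-3*(-2) + 2*(P + 5)*(5 + (P + 5))) = -1 - (6 + 2*(5 + P)*(5 + (5 + P))) = -1 - (6 + 2*(5 + P)*(10 + P)) = -1 + (-6 - 2*(5 + P)*(10 + P)) = -7 - 2*(5 + P)*(10 + P))
(29 + 49)*p(7, 5) = (29 + 49)*(-7 - 2*(5 + 5)*(10 + 5)) = 78*(-7 - 2*10*15) = 78*(-7 - 300) = 78*(-307) = -23946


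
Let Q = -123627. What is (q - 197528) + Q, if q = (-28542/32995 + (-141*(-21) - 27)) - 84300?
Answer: -13281208937/32995 ≈ -4.0252e+5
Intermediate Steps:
q = -2684699712/32995 (q = (-28542*1/32995 + (2961 - 27)) - 84300 = (-28542/32995 + 2934) - 84300 = 96778788/32995 - 84300 = -2684699712/32995 ≈ -81367.)
(q - 197528) + Q = (-2684699712/32995 - 197528) - 123627 = -9202136072/32995 - 123627 = -13281208937/32995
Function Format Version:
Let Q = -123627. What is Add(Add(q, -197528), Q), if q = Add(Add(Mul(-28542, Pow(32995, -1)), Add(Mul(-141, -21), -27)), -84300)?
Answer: Rational(-13281208937, 32995) ≈ -4.0252e+5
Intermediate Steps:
q = Rational(-2684699712, 32995) (q = Add(Add(Mul(-28542, Rational(1, 32995)), Add(2961, -27)), -84300) = Add(Add(Rational(-28542, 32995), 2934), -84300) = Add(Rational(96778788, 32995), -84300) = Rational(-2684699712, 32995) ≈ -81367.)
Add(Add(q, -197528), Q) = Add(Add(Rational(-2684699712, 32995), -197528), -123627) = Add(Rational(-9202136072, 32995), -123627) = Rational(-13281208937, 32995)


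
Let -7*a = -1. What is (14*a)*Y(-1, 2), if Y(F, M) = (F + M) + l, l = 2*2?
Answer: 10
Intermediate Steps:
a = ⅐ (a = -⅐*(-1) = ⅐ ≈ 0.14286)
l = 4
Y(F, M) = 4 + F + M (Y(F, M) = (F + M) + 4 = 4 + F + M)
(14*a)*Y(-1, 2) = (14*(⅐))*(4 - 1 + 2) = 2*5 = 10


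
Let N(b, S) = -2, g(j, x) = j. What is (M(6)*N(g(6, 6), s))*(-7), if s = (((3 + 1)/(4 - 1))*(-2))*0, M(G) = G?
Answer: 84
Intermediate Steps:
s = 0 (s = ((4/3)*(-2))*0 = -8/3*0 = 0)
(M(6)*N(g(6, 6), s))*(-7) = (6*(-2))*(-7) = -12*(-7) = 84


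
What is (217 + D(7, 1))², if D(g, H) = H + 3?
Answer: 48841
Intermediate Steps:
D(g, H) = 3 + H
(217 + D(7, 1))² = (217 + (3 + 1))² = (217 + 4)² = 221² = 48841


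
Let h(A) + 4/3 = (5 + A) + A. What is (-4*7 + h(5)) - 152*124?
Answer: -56587/3 ≈ -18862.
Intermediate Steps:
h(A) = 11/3 + 2*A (h(A) = -4/3 + ((5 + A) + A) = -4/3 + (5 + 2*A) = 11/3 + 2*A)
(-4*7 + h(5)) - 152*124 = (-4*7 + (11/3 + 2*5)) - 152*124 = (-28 + (11/3 + 10)) - 18848 = (-28 + 41/3) - 18848 = -43/3 - 18848 = -56587/3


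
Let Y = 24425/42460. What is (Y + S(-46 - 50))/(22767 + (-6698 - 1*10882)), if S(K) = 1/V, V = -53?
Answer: 83471/778181404 ≈ 0.00010726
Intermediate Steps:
Y = 4885/8492 (Y = 24425*(1/42460) = 4885/8492 ≈ 0.57525)
S(K) = -1/53 (S(K) = 1/(-53) = -1/53)
(Y + S(-46 - 50))/(22767 + (-6698 - 1*10882)) = (4885/8492 - 1/53)/(22767 + (-6698 - 1*10882)) = 250413/(450076*(22767 + (-6698 - 10882))) = 250413/(450076*(22767 - 17580)) = (250413/450076)/5187 = (250413/450076)*(1/5187) = 83471/778181404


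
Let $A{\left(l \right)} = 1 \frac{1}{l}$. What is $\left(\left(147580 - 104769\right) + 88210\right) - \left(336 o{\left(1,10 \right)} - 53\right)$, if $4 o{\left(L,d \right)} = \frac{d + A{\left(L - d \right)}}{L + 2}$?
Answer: $\frac{1177174}{9} \approx 1.308 \cdot 10^{5}$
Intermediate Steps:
$A{\left(l \right)} = \frac{1}{l}$
$o{\left(L,d \right)} = \frac{d + \frac{1}{L - d}}{4 \left(2 + L\right)}$ ($o{\left(L,d \right)} = \frac{\left(d + \frac{1}{L - d}\right) \frac{1}{L + 2}}{4} = \frac{\left(d + \frac{1}{L - d}\right) \frac{1}{2 + L}}{4} = \frac{\frac{1}{2 + L} \left(d + \frac{1}{L - d}\right)}{4} = \frac{d + \frac{1}{L - d}}{4 \left(2 + L\right)}$)
$\left(\left(147580 - 104769\right) + 88210\right) - \left(336 o{\left(1,10 \right)} - 53\right) = \left(\left(147580 - 104769\right) + 88210\right) - \left(336 \frac{1 + 10 \left(1 - 10\right)}{4 \left(2 + 1\right) \left(1 - 10\right)} - 53\right) = \left(42811 + 88210\right) - \left(336 \frac{1 + 10 \left(1 - 10\right)}{4 \cdot 3 \left(1 - 10\right)} - 53\right) = 131021 - \left(336 \cdot \frac{1}{4} \cdot \frac{1}{3} \frac{1}{-9} \left(1 + 10 \left(-9\right)\right) - 53\right) = 131021 - \left(336 \cdot \frac{1}{4} \cdot \frac{1}{3} \left(- \frac{1}{9}\right) \left(1 - 90\right) - 53\right) = 131021 - \left(336 \cdot \frac{1}{4} \cdot \frac{1}{3} \left(- \frac{1}{9}\right) \left(-89\right) - 53\right) = 131021 - \left(336 \cdot \frac{89}{108} - 53\right) = 131021 - \left(\frac{2492}{9} - 53\right) = 131021 - \frac{2015}{9} = \frac{1177174}{9}$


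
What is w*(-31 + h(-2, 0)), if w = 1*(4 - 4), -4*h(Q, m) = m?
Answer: 0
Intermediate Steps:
h(Q, m) = -m/4
w = 0 (w = 1*0 = 0)
w*(-31 + h(-2, 0)) = 0*(-31 - 1/4*0) = 0*(-31 + 0) = 0*(-31) = 0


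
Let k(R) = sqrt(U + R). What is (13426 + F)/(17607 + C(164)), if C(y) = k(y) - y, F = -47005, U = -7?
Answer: -195239499/101419364 + 11193*sqrt(157)/101419364 ≈ -1.9237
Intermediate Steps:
k(R) = sqrt(-7 + R)
C(y) = sqrt(-7 + y) - y
(13426 + F)/(17607 + C(164)) = (13426 - 47005)/(17607 + (sqrt(-7 + 164) - 1*164)) = -33579/(17607 + (sqrt(157) - 164)) = -33579/(17607 + (-164 + sqrt(157))) = -33579/(17443 + sqrt(157))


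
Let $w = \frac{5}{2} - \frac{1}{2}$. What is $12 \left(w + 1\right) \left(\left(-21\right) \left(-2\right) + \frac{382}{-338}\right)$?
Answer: $\frac{248652}{169} \approx 1471.3$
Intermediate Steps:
$w = 2$ ($w = 5 \cdot \frac{1}{2} - \frac{1}{2} = \frac{5}{2} - \frac{1}{2} = 2$)
$12 \left(w + 1\right) \left(\left(-21\right) \left(-2\right) + \frac{382}{-338}\right) = 12 \left(2 + 1\right) \left(\left(-21\right) \left(-2\right) + \frac{382}{-338}\right) = 12 \cdot 3 \left(42 + 382 \left(- \frac{1}{338}\right)\right) = 36 \left(42 - \frac{191}{169}\right) = 36 \cdot \frac{6907}{169} = \frac{248652}{169}$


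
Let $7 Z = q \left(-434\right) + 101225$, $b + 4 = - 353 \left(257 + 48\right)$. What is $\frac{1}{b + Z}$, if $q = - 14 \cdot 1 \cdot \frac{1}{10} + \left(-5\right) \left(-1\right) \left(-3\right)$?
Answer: $- \frac{35}{3226702} \approx -1.0847 \cdot 10^{-5}$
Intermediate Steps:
$b = -107669$ ($b = -4 - 353 \left(257 + 48\right) = -4 - 107665 = -107669$)
$q = - \frac{82}{5}$ ($q = - 14 \cdot 1 \cdot \frac{1}{10} + 5 \left(-3\right) = \left(-14\right) \frac{1}{10} - 15 = - \frac{7}{5} - 15 = - \frac{82}{5} \approx -16.4$)
$Z = \frac{541713}{35}$ ($Z = \frac{\left(- \frac{82}{5}\right) \left(-434\right) + 101225}{7} = \frac{\frac{35588}{5} + 101225}{7} = \frac{1}{7} \cdot \frac{541713}{5} = \frac{541713}{35} \approx 15478.0$)
$\frac{1}{b + Z} = \frac{1}{-107669 + \frac{541713}{35}} = \frac{1}{- \frac{3226702}{35}} = - \frac{35}{3226702}$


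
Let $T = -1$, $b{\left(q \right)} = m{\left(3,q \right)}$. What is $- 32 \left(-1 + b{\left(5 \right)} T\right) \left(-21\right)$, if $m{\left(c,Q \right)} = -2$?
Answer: $672$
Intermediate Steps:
$b{\left(q \right)} = -2$
$- 32 \left(-1 + b{\left(5 \right)} T\right) \left(-21\right) = - 32 \left(-1 - -2\right) \left(-21\right) = - 32 \left(-1 + 2\right) \left(-21\right) = \left(-32\right) 1 \left(-21\right) = \left(-32\right) \left(-21\right) = 672$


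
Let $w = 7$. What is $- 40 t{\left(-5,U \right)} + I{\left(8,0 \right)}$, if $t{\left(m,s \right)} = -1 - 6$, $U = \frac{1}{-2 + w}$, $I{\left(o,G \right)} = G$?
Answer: $280$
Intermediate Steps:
$U = \frac{1}{5}$ ($U = \frac{1}{-2 + 7} = \frac{1}{5} \approx 0.2$)
$t{\left(m,s \right)} = -7$ ($t{\left(m,s \right)} = -1 - 6 = -7$)
$- 40 t{\left(-5,U \right)} + I{\left(8,0 \right)} = \left(-40\right) \left(-7\right) + 0 = 280 + 0 = 280$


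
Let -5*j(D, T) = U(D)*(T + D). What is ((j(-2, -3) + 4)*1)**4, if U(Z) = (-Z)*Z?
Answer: 0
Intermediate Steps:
U(Z) = -Z**2
j(D, T) = D**2*(D + T)/5 (j(D, T) = -(-D**2)*(T + D)/5 = -(-D**2)*(D + T)/5 = -(-1)*D**2*(D + T)/5 = D**2*(D + T)/5)
((j(-2, -3) + 4)*1)**4 = (((1/5)*(-2)**2*(-2 - 3) + 4)*1)**4 = (((1/5)*4*(-5) + 4)*1)**4 = ((-4 + 4)*1)**4 = (0*1)**4 = 0**4 = 0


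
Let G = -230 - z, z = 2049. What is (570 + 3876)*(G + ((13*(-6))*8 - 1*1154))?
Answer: -18037422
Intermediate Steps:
G = -2279 (G = -230 - 1*2049 = -230 - 2049 = -2279)
(570 + 3876)*(G + ((13*(-6))*8 - 1*1154)) = (570 + 3876)*(-2279 + ((13*(-6))*8 - 1*1154)) = 4446*(-2279 + (-78*8 - 1154)) = 4446*(-2279 + (-624 - 1154)) = 4446*(-2279 - 1778) = 4446*(-4057) = -18037422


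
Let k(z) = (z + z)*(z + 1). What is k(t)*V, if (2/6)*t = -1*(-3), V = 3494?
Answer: 628920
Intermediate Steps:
t = 9 (t = 3*(-1*(-3)) = 3*3 = 9)
k(z) = 2*z*(1 + z) (k(z) = (2*z)*(1 + z) = 2*z*(1 + z))
k(t)*V = (2*9*(1 + 9))*3494 = (2*9*10)*3494 = 180*3494 = 628920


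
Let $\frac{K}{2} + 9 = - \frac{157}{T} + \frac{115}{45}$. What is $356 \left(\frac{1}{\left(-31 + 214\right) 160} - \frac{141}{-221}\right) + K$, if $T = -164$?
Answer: $\frac{43013237467}{198979560} \approx 216.17$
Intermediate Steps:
$K = - \frac{8099}{738}$ ($K = -18 + 2 \left(- \frac{157}{-164} + \frac{115}{45}\right) = -18 + 2 \left(\left(-157\right) \left(- \frac{1}{164}\right) + 115 \cdot \frac{1}{45}\right) = -18 + 2 \left(\frac{157}{164} + \frac{23}{9}\right) = -18 + 2 \cdot \frac{5185}{1476} = -18 + \frac{5185}{738} = - \frac{8099}{738} \approx -10.974$)
$356 \left(\frac{1}{\left(-31 + 214\right) 160} - \frac{141}{-221}\right) + K = 356 \left(\frac{1}{\left(-31 + 214\right) 160} - \frac{141}{-221}\right) - \frac{8099}{738} = 356 \left(\frac{1}{183} \cdot \frac{1}{160} - - \frac{141}{221}\right) - \frac{8099}{738} = 356 \left(\frac{1}{183} \cdot \frac{1}{160} + \frac{141}{221}\right) - \frac{8099}{738} = 356 \left(\frac{1}{29280} + \frac{141}{221}\right) - \frac{8099}{738} = 356 \cdot \frac{4128701}{6470880} - \frac{8099}{738} = \frac{367454389}{1617720} - \frac{8099}{738} = \frac{43013237467}{198979560}$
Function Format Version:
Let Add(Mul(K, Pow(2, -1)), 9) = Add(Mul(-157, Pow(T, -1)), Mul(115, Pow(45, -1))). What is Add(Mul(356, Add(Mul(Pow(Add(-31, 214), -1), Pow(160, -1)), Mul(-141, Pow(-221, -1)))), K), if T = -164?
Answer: Rational(43013237467, 198979560) ≈ 216.17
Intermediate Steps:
K = Rational(-8099, 738) (K = Add(-18, Mul(2, Add(Mul(-157, Pow(-164, -1)), Mul(115, Pow(45, -1))))) = Add(-18, Mul(2, Add(Mul(-157, Rational(-1, 164)), Mul(115, Rational(1, 45))))) = Add(-18, Mul(2, Add(Rational(157, 164), Rational(23, 9)))) = Add(-18, Mul(2, Rational(5185, 1476))) = Add(-18, Rational(5185, 738)) = Rational(-8099, 738) ≈ -10.974)
Add(Mul(356, Add(Mul(Pow(Add(-31, 214), -1), Pow(160, -1)), Mul(-141, Pow(-221, -1)))), K) = Add(Mul(356, Add(Mul(Pow(Add(-31, 214), -1), Pow(160, -1)), Mul(-141, Pow(-221, -1)))), Rational(-8099, 738)) = Add(Mul(356, Add(Mul(Pow(183, -1), Rational(1, 160)), Mul(-141, Rational(-1, 221)))), Rational(-8099, 738)) = Add(Mul(356, Add(Mul(Rational(1, 183), Rational(1, 160)), Rational(141, 221))), Rational(-8099, 738)) = Add(Mul(356, Add(Rational(1, 29280), Rational(141, 221))), Rational(-8099, 738)) = Add(Mul(356, Rational(4128701, 6470880)), Rational(-8099, 738)) = Add(Rational(367454389, 1617720), Rational(-8099, 738)) = Rational(43013237467, 198979560)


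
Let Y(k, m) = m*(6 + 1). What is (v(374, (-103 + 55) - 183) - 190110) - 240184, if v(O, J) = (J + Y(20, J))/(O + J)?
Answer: -5593990/13 ≈ -4.3031e+5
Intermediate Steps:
Y(k, m) = 7*m (Y(k, m) = m*7 = 7*m)
v(O, J) = 8*J/(J + O) (v(O, J) = (J + 7*J)/(O + J) = (8*J)/(J + O) = 8*J/(J + O))
(v(374, (-103 + 55) - 183) - 190110) - 240184 = (8*((-103 + 55) - 183)/(((-103 + 55) - 183) + 374) - 190110) - 240184 = (8*(-48 - 183)/((-48 - 183) + 374) - 190110) - 240184 = (8*(-231)/(-231 + 374) - 190110) - 240184 = (8*(-231)/143 - 190110) - 240184 = (8*(-231)*(1/143) - 190110) - 240184 = (-168/13 - 190110) - 240184 = -2471598/13 - 240184 = -5593990/13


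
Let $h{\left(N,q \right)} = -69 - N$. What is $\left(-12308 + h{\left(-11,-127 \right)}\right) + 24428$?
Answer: $12062$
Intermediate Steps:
$\left(-12308 + h{\left(-11,-127 \right)}\right) + 24428 = \left(-12308 - 58\right) + 24428 = -12366 + 24428 = 12062$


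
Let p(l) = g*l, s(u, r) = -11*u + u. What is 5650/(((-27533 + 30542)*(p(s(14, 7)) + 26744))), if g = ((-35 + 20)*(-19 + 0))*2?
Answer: -2825/79822752 ≈ -3.5391e-5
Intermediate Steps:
g = 570 (g = -15*(-19)*2 = 285*2 = 570)
s(u, r) = -10*u
p(l) = 570*l
5650/(((-27533 + 30542)*(p(s(14, 7)) + 26744))) = 5650/(((-27533 + 30542)*(570*(-10*14) + 26744))) = 5650/((3009*(570*(-140) + 26744))) = 5650/((3009*(-79800 + 26744))) = 5650/((3009*(-53056))) = 5650/(-159645504) = 5650*(-1/159645504) = -2825/79822752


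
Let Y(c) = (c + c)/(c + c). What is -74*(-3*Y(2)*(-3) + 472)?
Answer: -35594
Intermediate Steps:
Y(c) = 1 (Y(c) = (2*c)/((2*c)) = (2*c)*(1/(2*c)) = 1)
-74*(-3*Y(2)*(-3) + 472) = -74*(-3*1*(-3) + 472) = -74*(-3*(-3) + 472) = -74*(9 + 472) = -74*481 = -35594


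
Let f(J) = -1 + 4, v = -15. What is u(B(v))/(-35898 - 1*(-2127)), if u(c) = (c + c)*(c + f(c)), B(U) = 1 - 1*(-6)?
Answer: -140/33771 ≈ -0.0041456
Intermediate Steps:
f(J) = 3
B(U) = 7 (B(U) = 1 + 6 = 7)
u(c) = 2*c*(3 + c) (u(c) = (c + c)*(c + 3) = (2*c)*(3 + c) = 2*c*(3 + c))
u(B(v))/(-35898 - 1*(-2127)) = (2*7*(3 + 7))/(-35898 - 1*(-2127)) = (2*7*10)/(-35898 + 2127) = 140/(-33771) = 140*(-1/33771) = -140/33771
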